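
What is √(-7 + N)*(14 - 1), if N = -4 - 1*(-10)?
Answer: 13*I ≈ 13.0*I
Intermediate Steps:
N = 6 (N = -4 + 10 = 6)
√(-7 + N)*(14 - 1) = √(-7 + 6)*(14 - 1) = √(-1)*13 = I*13 = 13*I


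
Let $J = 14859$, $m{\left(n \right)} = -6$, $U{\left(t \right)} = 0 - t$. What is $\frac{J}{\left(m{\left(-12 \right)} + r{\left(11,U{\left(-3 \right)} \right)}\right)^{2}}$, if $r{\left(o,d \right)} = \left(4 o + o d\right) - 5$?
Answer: $\frac{1651}{484} \approx 3.4112$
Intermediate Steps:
$U{\left(t \right)} = - t$
$r{\left(o,d \right)} = -5 + 4 o + d o$ ($r{\left(o,d \right)} = \left(4 o + d o\right) - 5 = -5 + 4 o + d o$)
$\frac{J}{\left(m{\left(-12 \right)} + r{\left(11,U{\left(-3 \right)} \right)}\right)^{2}} = \frac{14859}{\left(-6 + \left(-5 + 4 \cdot 11 + \left(-1\right) \left(-3\right) 11\right)\right)^{2}} = \frac{14859}{\left(-6 + \left(-5 + 44 + 3 \cdot 11\right)\right)^{2}} = \frac{14859}{\left(-6 + \left(-5 + 44 + 33\right)\right)^{2}} = \frac{14859}{\left(-6 + 72\right)^{2}} = \frac{14859}{66^{2}} = \frac{14859}{4356} = 14859 \cdot \frac{1}{4356} = \frac{1651}{484}$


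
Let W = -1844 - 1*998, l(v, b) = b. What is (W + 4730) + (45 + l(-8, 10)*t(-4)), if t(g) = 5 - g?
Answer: 2023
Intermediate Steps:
W = -2842 (W = -1844 - 998 = -2842)
(W + 4730) + (45 + l(-8, 10)*t(-4)) = (-2842 + 4730) + (45 + 10*(5 - 1*(-4))) = 1888 + (45 + 10*(5 + 4)) = 1888 + (45 + 10*9) = 1888 + (45 + 90) = 1888 + 135 = 2023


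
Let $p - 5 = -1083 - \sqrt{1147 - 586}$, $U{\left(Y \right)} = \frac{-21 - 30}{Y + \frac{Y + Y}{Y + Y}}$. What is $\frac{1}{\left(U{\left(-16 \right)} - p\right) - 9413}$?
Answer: $- \frac{69430}{578458313} - \frac{25 \sqrt{561}}{1735374939} \approx -0.00012037$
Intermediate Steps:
$U{\left(Y \right)} = - \frac{51}{1 + Y}$ ($U{\left(Y \right)} = - \frac{51}{Y + \frac{2 Y}{2 Y}} = - \frac{51}{Y + 2 Y \frac{1}{2 Y}} = - \frac{51}{Y + 1} = - \frac{51}{1 + Y}$)
$p = -1078 - \sqrt{561}$ ($p = 5 - \left(1083 + \sqrt{1147 - 586}\right) = 5 - \left(1083 + \sqrt{561}\right) = -1078 - \sqrt{561} \approx -1101.7$)
$\frac{1}{\left(U{\left(-16 \right)} - p\right) - 9413} = \frac{1}{\left(- \frac{51}{1 - 16} - \left(-1078 - \sqrt{561}\right)\right) - 9413} = \frac{1}{\left(- \frac{51}{-15} + \left(1078 + \sqrt{561}\right)\right) - 9413} = \frac{1}{\left(\left(-51\right) \left(- \frac{1}{15}\right) + \left(1078 + \sqrt{561}\right)\right) - 9413} = \frac{1}{\left(\frac{17}{5} + \left(1078 + \sqrt{561}\right)\right) - 9413} = \frac{1}{\left(\frac{5407}{5} + \sqrt{561}\right) - 9413} = \frac{1}{- \frac{41658}{5} + \sqrt{561}}$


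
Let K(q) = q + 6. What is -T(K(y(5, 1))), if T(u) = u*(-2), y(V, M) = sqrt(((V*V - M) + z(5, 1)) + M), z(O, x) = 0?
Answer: 22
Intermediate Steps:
y(V, M) = sqrt(V**2) (y(V, M) = sqrt(((V*V - M) + 0) + M) = sqrt(((V**2 - M) + 0) + M) = sqrt((V**2 - M) + M) = sqrt(V**2))
K(q) = 6 + q
T(u) = -2*u
-T(K(y(5, 1))) = -(-2)*(6 + sqrt(5**2)) = -(-2)*(6 + sqrt(25)) = -(-2)*(6 + 5) = -(-2)*11 = -1*(-22) = 22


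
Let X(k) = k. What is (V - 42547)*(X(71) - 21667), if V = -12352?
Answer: 1185598804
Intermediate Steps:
(V - 42547)*(X(71) - 21667) = (-12352 - 42547)*(71 - 21667) = -54899*(-21596) = 1185598804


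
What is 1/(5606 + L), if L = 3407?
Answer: 1/9013 ≈ 0.00011095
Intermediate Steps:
1/(5606 + L) = 1/(5606 + 3407) = 1/9013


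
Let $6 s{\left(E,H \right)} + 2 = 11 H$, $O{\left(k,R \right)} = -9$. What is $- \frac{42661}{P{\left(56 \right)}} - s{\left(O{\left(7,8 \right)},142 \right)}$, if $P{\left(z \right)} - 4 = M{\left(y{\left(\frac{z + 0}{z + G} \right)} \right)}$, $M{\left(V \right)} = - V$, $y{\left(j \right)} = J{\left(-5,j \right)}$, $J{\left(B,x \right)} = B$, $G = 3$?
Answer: $- \frac{45001}{9} \approx -5000.1$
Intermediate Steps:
$s{\left(E,H \right)} = - \frac{1}{3} + \frac{11 H}{6}$
$y{\left(j \right)} = -5$
$P{\left(z \right)} = 9$ ($P{\left(z \right)} = 4 - -5 = 4 + 5 = 9$)
$- \frac{42661}{P{\left(56 \right)}} - s{\left(O{\left(7,8 \right)},142 \right)} = - \frac{42661}{9} - \left(- \frac{1}{3} + \frac{11}{6} \cdot 142\right) = \left(-42661\right) \frac{1}{9} - \left(- \frac{1}{3} + \frac{781}{3}\right) = - \frac{42661}{9} - 260 = - \frac{45001}{9}$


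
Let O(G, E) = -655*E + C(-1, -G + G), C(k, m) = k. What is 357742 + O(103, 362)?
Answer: 120631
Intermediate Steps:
O(G, E) = -1 - 655*E (O(G, E) = -655*E - 1 = -1 - 655*E)
357742 + O(103, 362) = 357742 + (-1 - 655*362) = 357742 + (-1 - 237110) = 357742 - 237111 = 120631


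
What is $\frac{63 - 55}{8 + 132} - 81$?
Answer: $- \frac{2833}{35} \approx -80.943$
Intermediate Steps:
$\frac{63 - 55}{8 + 132} - 81 = \frac{1}{140} \cdot 8 - 81 = \frac{2}{35} - 81 = - \frac{2833}{35}$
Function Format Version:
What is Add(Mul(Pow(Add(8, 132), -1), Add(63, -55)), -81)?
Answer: Rational(-2833, 35) ≈ -80.943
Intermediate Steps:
Add(Mul(Pow(Add(8, 132), -1), Add(63, -55)), -81) = Add(Mul(Pow(140, -1), 8), -81) = Add(Mul(Rational(1, 140), 8), -81) = Add(Rational(2, 35), -81) = Rational(-2833, 35)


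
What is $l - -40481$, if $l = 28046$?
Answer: $68527$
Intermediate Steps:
$l - -40481 = 28046 - -40481 = 28046 + 40481 = 68527$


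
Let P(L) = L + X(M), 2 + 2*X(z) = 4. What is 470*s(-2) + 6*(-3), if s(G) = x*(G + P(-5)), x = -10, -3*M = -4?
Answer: 28182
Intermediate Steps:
M = 4/3 (M = -⅓*(-4) = 4/3 ≈ 1.3333)
X(z) = 1 (X(z) = -1 + (½)*4 = -1 + 2 = 1)
P(L) = 1 + L (P(L) = L + 1 = 1 + L)
s(G) = 40 - 10*G (s(G) = -10*(G + (1 - 5)) = -10*(G - 4) = -10*(-4 + G) = 40 - 10*G)
470*s(-2) + 6*(-3) = 470*(40 - 10*(-2)) + 6*(-3) = 470*(40 + 20) - 18 = 470*60 - 18 = 28200 - 18 = 28182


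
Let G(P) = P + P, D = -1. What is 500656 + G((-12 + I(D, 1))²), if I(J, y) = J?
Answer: 500994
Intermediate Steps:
G(P) = 2*P
500656 + G((-12 + I(D, 1))²) = 500656 + 2*(-12 - 1)² = 500656 + 2*(-13)² = 500656 + 2*169 = 500656 + 338 = 500994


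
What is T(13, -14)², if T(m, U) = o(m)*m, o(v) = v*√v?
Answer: 371293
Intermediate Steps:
o(v) = v^(3/2)
T(m, U) = m^(5/2) (T(m, U) = m^(3/2)*m = m^(5/2))
T(13, -14)² = (13^(5/2))² = (169*√13)² = 371293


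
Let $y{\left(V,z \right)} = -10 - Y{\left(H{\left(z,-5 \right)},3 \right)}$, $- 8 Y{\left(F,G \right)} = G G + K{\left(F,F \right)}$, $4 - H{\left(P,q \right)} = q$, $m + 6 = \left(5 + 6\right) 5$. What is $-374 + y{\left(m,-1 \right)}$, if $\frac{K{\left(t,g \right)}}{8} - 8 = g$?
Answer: $- \frac{2927}{8} \approx -365.88$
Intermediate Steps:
$K{\left(t,g \right)} = 64 + 8 g$
$m = 49$ ($m = -6 + \left(5 + 6\right) 5 = -6 + 11 \cdot 5 = -6 + 55 = 49$)
$H{\left(P,q \right)} = 4 - q$
$Y{\left(F,G \right)} = -8 - F - \frac{G^{2}}{8}$ ($Y{\left(F,G \right)} = - \frac{G G + \left(64 + 8 F\right)}{8} = - \frac{G^{2} + \left(64 + 8 F\right)}{8} = - \frac{64 + G^{2} + 8 F}{8} = -8 - F - \frac{G^{2}}{8}$)
$y{\left(V,z \right)} = \frac{65}{8}$ ($y{\left(V,z \right)} = -10 - \left(-8 - \left(4 - -5\right) - \frac{3^{2}}{8}\right) = -10 - \left(-8 - \left(4 + 5\right) - \frac{9}{8}\right) = -10 - \left(-8 - 9 - \frac{9}{8}\right) = -10 - - \frac{145}{8} = -10 + \frac{145}{8} = \frac{65}{8}$)
$-374 + y{\left(m,-1 \right)} = -374 + \frac{65}{8} = - \frac{2927}{8}$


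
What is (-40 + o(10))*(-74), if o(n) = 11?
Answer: 2146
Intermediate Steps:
(-40 + o(10))*(-74) = (-40 + 11)*(-74) = -29*(-74) = 2146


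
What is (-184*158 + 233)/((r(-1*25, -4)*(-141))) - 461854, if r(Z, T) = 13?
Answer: -282183181/611 ≈ -4.6184e+5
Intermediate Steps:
(-184*158 + 233)/((r(-1*25, -4)*(-141))) - 461854 = (-184*158 + 233)/((13*(-141))) - 461854 = (-29072 + 233)/(-1833) - 461854 = -28839*(-1/1833) - 461854 = 9613/611 - 461854 = -282183181/611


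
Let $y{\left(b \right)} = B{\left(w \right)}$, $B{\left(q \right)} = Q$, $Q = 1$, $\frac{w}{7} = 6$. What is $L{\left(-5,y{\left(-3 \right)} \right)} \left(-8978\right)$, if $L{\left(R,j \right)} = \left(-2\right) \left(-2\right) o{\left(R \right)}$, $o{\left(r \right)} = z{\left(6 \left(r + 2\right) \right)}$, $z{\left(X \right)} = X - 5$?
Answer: $825976$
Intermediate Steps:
$w = 42$ ($w = 7 \cdot 6 = 42$)
$B{\left(q \right)} = 1$
$y{\left(b \right)} = 1$
$z{\left(X \right)} = -5 + X$
$o{\left(r \right)} = 7 + 6 r$ ($o{\left(r \right)} = -5 + 6 \left(r + 2\right) = -5 + 6 \left(2 + r\right) = -5 + \left(12 + 6 r\right) = 7 + 6 r$)
$L{\left(R,j \right)} = 28 + 24 R$ ($L{\left(R,j \right)} = \left(-2\right) \left(-2\right) \left(7 + 6 R\right) = 4 \left(7 + 6 R\right) = 28 + 24 R$)
$L{\left(-5,y{\left(-3 \right)} \right)} \left(-8978\right) = \left(28 + 24 \left(-5\right)\right) \left(-8978\right) = \left(28 - 120\right) \left(-8978\right) = \left(-92\right) \left(-8978\right) = 825976$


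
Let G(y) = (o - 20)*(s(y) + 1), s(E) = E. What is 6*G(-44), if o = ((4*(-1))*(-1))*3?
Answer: 2064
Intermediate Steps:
o = 12 (o = -4*(-1)*3 = 4*3 = 12)
G(y) = -8 - 8*y (G(y) = (12 - 20)*(y + 1) = -8*(1 + y) = -8 - 8*y)
6*G(-44) = 6*(-8 - 8*(-44)) = 6*(-8 + 352) = 6*344 = 2064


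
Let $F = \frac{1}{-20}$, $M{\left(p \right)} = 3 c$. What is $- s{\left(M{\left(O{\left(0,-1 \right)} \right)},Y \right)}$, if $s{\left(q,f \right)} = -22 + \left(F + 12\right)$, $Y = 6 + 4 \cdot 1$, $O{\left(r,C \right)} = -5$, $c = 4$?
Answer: $\frac{201}{20} \approx 10.05$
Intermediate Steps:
$M{\left(p \right)} = 12$ ($M{\left(p \right)} = 3 \cdot 4 = 12$)
$Y = 10$ ($Y = 6 + 4 = 10$)
$F = - \frac{1}{20} \approx -0.05$
$s{\left(q,f \right)} = - \frac{201}{20}$ ($s{\left(q,f \right)} = -22 + \left(- \frac{1}{20} + 12\right) = -22 + \frac{239}{20} = - \frac{201}{20}$)
$- s{\left(M{\left(O{\left(0,-1 \right)} \right)},Y \right)} = \left(-1\right) \left(- \frac{201}{20}\right) = \frac{201}{20}$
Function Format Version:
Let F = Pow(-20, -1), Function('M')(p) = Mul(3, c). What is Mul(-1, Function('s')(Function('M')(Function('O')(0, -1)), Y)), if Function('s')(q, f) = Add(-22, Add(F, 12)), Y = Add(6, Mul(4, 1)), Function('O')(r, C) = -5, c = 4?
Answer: Rational(201, 20) ≈ 10.050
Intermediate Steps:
Function('M')(p) = 12 (Function('M')(p) = Mul(3, 4) = 12)
Y = 10 (Y = Add(6, 4) = 10)
F = Rational(-1, 20) ≈ -0.050000
Function('s')(q, f) = Rational(-201, 20) (Function('s')(q, f) = Add(-22, Add(Rational(-1, 20), 12)) = Add(-22, Rational(239, 20)) = Rational(-201, 20))
Mul(-1, Function('s')(Function('M')(Function('O')(0, -1)), Y)) = Mul(-1, Rational(-201, 20)) = Rational(201, 20)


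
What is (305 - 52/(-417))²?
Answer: 16189254169/173889 ≈ 93101.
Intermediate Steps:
(305 - 52/(-417))² = (305 - 52*(-1/417))² = (305 + 52/417)² = (127237/417)² = 16189254169/173889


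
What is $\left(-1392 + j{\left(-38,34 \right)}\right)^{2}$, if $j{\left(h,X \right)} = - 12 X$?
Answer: $3240000$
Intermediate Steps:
$\left(-1392 + j{\left(-38,34 \right)}\right)^{2} = \left(-1392 - 408\right)^{2} = \left(-1800\right)^{2} = 3240000$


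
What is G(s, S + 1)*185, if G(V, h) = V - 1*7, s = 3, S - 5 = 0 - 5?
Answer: -740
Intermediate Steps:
S = 0 (S = 5 + (0 - 5) = 5 - 5 = 0)
G(V, h) = -7 + V (G(V, h) = V - 7 = -7 + V)
G(s, S + 1)*185 = (-7 + 3)*185 = -4*185 = -740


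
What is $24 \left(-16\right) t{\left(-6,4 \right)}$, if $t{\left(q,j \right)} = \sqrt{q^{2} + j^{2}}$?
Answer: $- 768 \sqrt{13} \approx -2769.1$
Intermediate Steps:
$t{\left(q,j \right)} = \sqrt{j^{2} + q^{2}}$
$24 \left(-16\right) t{\left(-6,4 \right)} = 24 \left(-16\right) \sqrt{4^{2} + \left(-6\right)^{2}} = - 384 \sqrt{16 + 36} = - 384 \sqrt{52} = - 384 \cdot 2 \sqrt{13} = - 768 \sqrt{13}$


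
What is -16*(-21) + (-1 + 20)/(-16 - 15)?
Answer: 10397/31 ≈ 335.39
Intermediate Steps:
-16*(-21) + (-1 + 20)/(-16 - 15) = 336 + 19/(-31) = 336 + 19*(-1/31) = 336 - 19/31 = 10397/31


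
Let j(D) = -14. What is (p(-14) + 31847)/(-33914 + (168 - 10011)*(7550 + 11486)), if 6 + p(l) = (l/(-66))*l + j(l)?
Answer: -1050193/6184373646 ≈ -0.00016981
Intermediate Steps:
p(l) = -20 - l**2/66 (p(l) = -6 + ((l/(-66))*l - 14) = -6 + ((l*(-1/66))*l - 14) = -6 + ((-l/66)*l - 14) = -6 + (-l**2/66 - 14) = -6 + (-14 - l**2/66) = -20 - l**2/66)
(p(-14) + 31847)/(-33914 + (168 - 10011)*(7550 + 11486)) = ((-20 - 1/66*(-14)**2) + 31847)/(-33914 + (168 - 10011)*(7550 + 11486)) = ((-20 - 1/66*196) + 31847)/(-33914 - 9843*19036) = ((-20 - 98/33) + 31847)/(-33914 - 187371348) = (-758/33 + 31847)/(-187405262) = (1050193/33)*(-1/187405262) = -1050193/6184373646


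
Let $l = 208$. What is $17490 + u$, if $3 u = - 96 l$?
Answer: $10834$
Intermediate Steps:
$u = -6656$ ($u = \frac{\left(-96\right) 208}{3} = \frac{1}{3} \left(-19968\right) = -6656$)
$17490 + u = 17490 - 6656 = 10834$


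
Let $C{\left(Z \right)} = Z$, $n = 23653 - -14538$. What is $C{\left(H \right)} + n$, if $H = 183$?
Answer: $38374$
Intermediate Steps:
$n = 38191$ ($n = 23653 + 14538 = 38191$)
$C{\left(H \right)} + n = 183 + 38191 = 38374$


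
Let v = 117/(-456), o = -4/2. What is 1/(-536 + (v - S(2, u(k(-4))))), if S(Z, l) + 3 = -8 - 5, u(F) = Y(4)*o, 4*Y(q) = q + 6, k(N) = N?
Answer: -152/79079 ≈ -0.0019221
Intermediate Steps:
Y(q) = 3/2 + q/4 (Y(q) = (q + 6)/4 = (6 + q)/4 = 3/2 + q/4)
o = -2 (o = -4*½ = -2)
u(F) = -5 (u(F) = (3/2 + (¼)*4)*(-2) = (3/2 + 1)*(-2) = (5/2)*(-2) = -5)
S(Z, l) = -16 (S(Z, l) = -3 + (-8 - 5) = -3 - 13 = -16)
v = -39/152 (v = 117*(-1/456) = -39/152 ≈ -0.25658)
1/(-536 + (v - S(2, u(k(-4))))) = 1/(-536 + (-39/152 - 1*(-16))) = 1/(-536 + (-39/152 + 16)) = 1/(-536 + 2393/152) = 1/(-79079/152) = -152/79079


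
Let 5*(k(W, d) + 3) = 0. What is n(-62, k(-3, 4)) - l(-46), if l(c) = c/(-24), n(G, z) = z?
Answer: -59/12 ≈ -4.9167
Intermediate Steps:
k(W, d) = -3 (k(W, d) = -3 + (⅕)*0 = -3 + 0 = -3)
l(c) = -c/24 (l(c) = c*(-1/24) = -c/24)
n(-62, k(-3, 4)) - l(-46) = -3 - (-1)*(-46)/24 = -3 - 1*23/12 = -3 - 23/12 = -59/12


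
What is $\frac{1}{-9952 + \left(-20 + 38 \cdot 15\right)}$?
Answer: $- \frac{1}{9402} \approx -0.00010636$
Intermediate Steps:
$\frac{1}{-9952 + \left(-20 + 38 \cdot 15\right)} = \frac{1}{-9952 + \left(-20 + 570\right)} = \frac{1}{-9952 + 550} = \frac{1}{-9402} = - \frac{1}{9402}$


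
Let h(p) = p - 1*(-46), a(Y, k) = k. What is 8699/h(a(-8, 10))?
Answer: 8699/56 ≈ 155.34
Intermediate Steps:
h(p) = 46 + p (h(p) = p + 46 = 46 + p)
8699/h(a(-8, 10)) = 8699/(46 + 10) = 8699/56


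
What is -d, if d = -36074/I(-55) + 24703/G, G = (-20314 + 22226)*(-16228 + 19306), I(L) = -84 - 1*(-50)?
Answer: -6244153999/5885136 ≈ -1061.0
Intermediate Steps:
I(L) = -34 (I(L) = -84 + 50 = -34)
G = 5885136 (G = 1912*3078 = 5885136)
d = 6244153999/5885136 (d = -36074/(-34) + 24703/5885136 = -36074*(-1/34) + 24703*(1/5885136) = 1061 + 24703/5885136 = 6244153999/5885136 ≈ 1061.0)
-d = -1*6244153999/5885136 = -6244153999/5885136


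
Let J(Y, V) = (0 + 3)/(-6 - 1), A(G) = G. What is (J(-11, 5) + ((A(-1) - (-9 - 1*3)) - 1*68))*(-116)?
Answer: 46632/7 ≈ 6661.7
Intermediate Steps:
J(Y, V) = -3/7 (J(Y, V) = 3/(-7) = 3*(-⅐) = -3/7)
(J(-11, 5) + ((A(-1) - (-9 - 1*3)) - 1*68))*(-116) = (-3/7 + ((-1 - (-9 - 1*3)) - 1*68))*(-116) = (-3/7 + ((-1 - (-9 - 3)) - 68))*(-116) = (-3/7 + ((-1 - 1*(-12)) - 68))*(-116) = (-3/7 + ((-1 + 12) - 68))*(-116) = (-3/7 + (11 - 68))*(-116) = (-3/7 - 57)*(-116) = -402/7*(-116) = 46632/7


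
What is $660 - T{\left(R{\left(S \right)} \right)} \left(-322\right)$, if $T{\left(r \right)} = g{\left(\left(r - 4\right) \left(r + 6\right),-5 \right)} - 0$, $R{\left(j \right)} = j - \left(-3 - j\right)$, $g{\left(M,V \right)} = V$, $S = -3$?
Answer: $-950$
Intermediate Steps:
$R{\left(j \right)} = 3 + 2 j$ ($R{\left(j \right)} = j + \left(3 + j\right) = 3 + 2 j$)
$T{\left(r \right)} = -5$ ($T{\left(r \right)} = -5 - 0 = -5 + 0 = -5$)
$660 - T{\left(R{\left(S \right)} \right)} \left(-322\right) = 660 - \left(-5\right) \left(-322\right) = 660 - 1610 = -950$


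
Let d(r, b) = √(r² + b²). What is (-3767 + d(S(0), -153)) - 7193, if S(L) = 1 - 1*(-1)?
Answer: -10960 + √23413 ≈ -10807.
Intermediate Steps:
S(L) = 2 (S(L) = 1 + 1 = 2)
d(r, b) = √(b² + r²)
(-3767 + d(S(0), -153)) - 7193 = (-3767 + √((-153)² + 2²)) - 7193 = (-3767 + √(23409 + 4)) - 7193 = (-3767 + √23413) - 7193 = -10960 + √23413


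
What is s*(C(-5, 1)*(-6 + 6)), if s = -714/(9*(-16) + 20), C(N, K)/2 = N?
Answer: 0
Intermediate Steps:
C(N, K) = 2*N
s = 357/62 (s = -714/(-144 + 20) = -714/(-124) = -714*(-1/124) = 357/62 ≈ 5.7581)
s*(C(-5, 1)*(-6 + 6)) = 357*((2*(-5))*(-6 + 6))/62 = 357*(-10*0)/62 = (357/62)*0 = 0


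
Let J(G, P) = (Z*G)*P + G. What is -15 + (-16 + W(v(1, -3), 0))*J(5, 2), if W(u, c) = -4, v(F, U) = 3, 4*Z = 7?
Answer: -465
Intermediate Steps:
Z = 7/4 (Z = (¼)*7 = 7/4 ≈ 1.7500)
J(G, P) = G + 7*G*P/4 (J(G, P) = (7*G/4)*P + G = 7*G*P/4 + G = G + 7*G*P/4)
-15 + (-16 + W(v(1, -3), 0))*J(5, 2) = -15 + (-16 - 4)*((¼)*5*(4 + 7*2)) = -15 - 5*5*(4 + 14) = -15 - 5*5*18 = -15 - 20*45/2 = -15 - 450 = -465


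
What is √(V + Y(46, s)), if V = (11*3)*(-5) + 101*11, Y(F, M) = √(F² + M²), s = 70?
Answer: √(946 + 2*√1754) ≈ 32.090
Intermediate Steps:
V = 946 (V = 33*(-5) + 1111 = -165 + 1111 = 946)
√(V + Y(46, s)) = √(946 + √(46² + 70²)) = √(946 + √(2116 + 4900)) = √(946 + √7016) = √(946 + 2*√1754)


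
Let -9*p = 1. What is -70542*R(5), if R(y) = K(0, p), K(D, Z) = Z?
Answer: 7838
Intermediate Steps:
p = -⅑ (p = -⅑*1 = -⅑ ≈ -0.11111)
R(y) = -⅑
-70542*R(5) = -70542*(-⅑) = 7838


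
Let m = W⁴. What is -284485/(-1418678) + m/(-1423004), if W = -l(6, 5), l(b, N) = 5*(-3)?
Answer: 166501359595/1009392234356 ≈ 0.16495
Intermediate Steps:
l(b, N) = -15
W = 15 (W = -1*(-15) = 15)
m = 50625 (m = 15⁴ = 50625)
-284485/(-1418678) + m/(-1423004) = -284485/(-1418678) + 50625/(-1423004) = -284485*(-1/1418678) + 50625*(-1/1423004) = 284485/1418678 - 50625/1423004 = 166501359595/1009392234356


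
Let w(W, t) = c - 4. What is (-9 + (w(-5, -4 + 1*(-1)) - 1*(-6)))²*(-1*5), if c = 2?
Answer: -125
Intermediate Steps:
w(W, t) = -2 (w(W, t) = 2 - 4 = -2)
(-9 + (w(-5, -4 + 1*(-1)) - 1*(-6)))²*(-1*5) = (-9 + (-2 - 1*(-6)))²*(-1*5) = (-9 + (-2 + 6))²*(-5) = (-9 + 4)²*(-5) = (-5)²*(-5) = 25*(-5) = -125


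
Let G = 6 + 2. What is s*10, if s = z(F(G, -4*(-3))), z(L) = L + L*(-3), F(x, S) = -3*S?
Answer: 720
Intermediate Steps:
G = 8
z(L) = -2*L (z(L) = L - 3*L = -2*L)
s = 72 (s = -(-6)*(-4*(-3)) = -(-6)*12 = -2*(-36) = 72)
s*10 = 72*10 = 720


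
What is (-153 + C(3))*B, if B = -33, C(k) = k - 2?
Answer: 5016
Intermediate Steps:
C(k) = -2 + k
(-153 + C(3))*B = (-153 + (-2 + 3))*(-33) = (-153 + 1)*(-33) = -152*(-33) = 5016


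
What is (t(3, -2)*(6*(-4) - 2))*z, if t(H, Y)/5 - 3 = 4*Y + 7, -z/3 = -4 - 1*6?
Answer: -7800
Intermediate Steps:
z = 30 (z = -3*(-4 - 1*6) = -3*(-4 - 6) = -3*(-10) = 30)
t(H, Y) = 50 + 20*Y (t(H, Y) = 15 + 5*(4*Y + 7) = 15 + 5*(7 + 4*Y) = 15 + (35 + 20*Y) = 50 + 20*Y)
(t(3, -2)*(6*(-4) - 2))*z = ((50 + 20*(-2))*(6*(-4) - 2))*30 = ((50 - 40)*(-24 - 2))*30 = (10*(-26))*30 = -260*30 = -7800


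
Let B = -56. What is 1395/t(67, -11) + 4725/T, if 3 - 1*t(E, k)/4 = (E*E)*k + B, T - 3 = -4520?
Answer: -928076985/893245784 ≈ -1.0390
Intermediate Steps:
T = -4517 (T = 3 - 4520 = -4517)
t(E, k) = 236 - 4*k*E**2 (t(E, k) = 12 - 4*((E*E)*k - 56) = 12 - 4*(E**2*k - 56) = 12 - 4*(k*E**2 - 56) = 12 - 4*(-56 + k*E**2) = 12 + (224 - 4*k*E**2) = 236 - 4*k*E**2)
1395/t(67, -11) + 4725/T = 1395/(236 - 4*(-11)*67**2) + 4725/(-4517) = 1395/(236 - 4*(-11)*4489) + 4725*(-1/4517) = 1395/(236 + 197516) - 4725/4517 = 1395/197752 - 4725/4517 = -928076985/893245784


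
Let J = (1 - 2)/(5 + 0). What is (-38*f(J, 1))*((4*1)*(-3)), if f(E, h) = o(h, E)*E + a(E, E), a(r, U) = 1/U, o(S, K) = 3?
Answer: -12768/5 ≈ -2553.6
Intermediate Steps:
J = -⅕ (J = -1/5 = -1*⅕ = -⅕ ≈ -0.20000)
f(E, h) = 1/E + 3*E (f(E, h) = 3*E + 1/E = 1/E + 3*E)
(-38*f(J, 1))*((4*1)*(-3)) = (-38*(1/(-⅕) + 3*(-⅕)))*((4*1)*(-3)) = (-38*(-5 - ⅗))*(4*(-3)) = -38*(-28/5)*(-12) = (1064/5)*(-12) = -12768/5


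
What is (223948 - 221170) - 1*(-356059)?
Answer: 358837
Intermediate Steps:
(223948 - 221170) - 1*(-356059) = 2778 + 356059 = 358837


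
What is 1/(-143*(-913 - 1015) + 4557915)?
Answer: 1/4833619 ≈ 2.0688e-7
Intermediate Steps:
1/(-143*(-913 - 1015) + 4557915) = 1/(-143*(-1928) + 4557915) = 1/(275704 + 4557915) = 1/4833619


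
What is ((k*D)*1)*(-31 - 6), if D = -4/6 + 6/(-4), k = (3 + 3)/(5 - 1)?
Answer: 481/4 ≈ 120.25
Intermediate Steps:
k = 3/2 (k = 6/4 = 6*(¼) = 3/2 ≈ 1.5000)
D = -13/6 (D = -4*⅙ + 6*(-¼) = -⅔ - 3/2 = -13/6 ≈ -2.1667)
((k*D)*1)*(-31 - 6) = (((3/2)*(-13/6))*1)*(-31 - 6) = -13/4*1*(-37) = -13/4*(-37) = 481/4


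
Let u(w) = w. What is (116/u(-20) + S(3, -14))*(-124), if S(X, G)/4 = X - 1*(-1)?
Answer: -6324/5 ≈ -1264.8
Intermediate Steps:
S(X, G) = 4 + 4*X (S(X, G) = 4*(X - 1*(-1)) = 4*(X + 1) = 4*(1 + X) = 4 + 4*X)
(116/u(-20) + S(3, -14))*(-124) = (116/(-20) + (4 + 4*3))*(-124) = (116*(-1/20) + (4 + 12))*(-124) = (-29/5 + 16)*(-124) = (51/5)*(-124) = -6324/5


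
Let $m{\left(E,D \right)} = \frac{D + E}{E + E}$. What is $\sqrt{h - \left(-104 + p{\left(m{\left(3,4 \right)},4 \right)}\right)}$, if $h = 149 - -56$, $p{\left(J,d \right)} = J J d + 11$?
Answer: $\frac{\sqrt{2633}}{3} \approx 17.104$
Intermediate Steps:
$m{\left(E,D \right)} = \frac{D + E}{2 E}$
$p{\left(J,d \right)} = 11 + d J^{2}$ ($p{\left(J,d \right)} = J^{2} d + 11 = d J^{2} + 11 = 11 + d J^{2}$)
$h = 205$ ($h = 149 + 56 = 205$)
$\sqrt{h - \left(-104 + p{\left(m{\left(3,4 \right)},4 \right)}\right)} = \sqrt{205 + \left(104 - \left(11 + 4 \left(\frac{4 + 3}{2 \cdot 3}\right)^{2}\right)\right)} = \sqrt{205 + \left(104 - \left(11 + 4 \left(\frac{1}{2} \cdot \frac{1}{3} \cdot 7\right)^{2}\right)\right)} = \sqrt{205 + \left(104 - \left(11 + 4 \left(\frac{7}{6}\right)^{2}\right)\right)} = \sqrt{205 + \left(104 - \left(11 + 4 \cdot \frac{49}{36}\right)\right)} = \sqrt{205 + \left(104 - \left(11 + \frac{49}{9}\right)\right)} = \sqrt{205 + \left(104 - \frac{148}{9}\right)} = \sqrt{205 + \frac{788}{9}} = \sqrt{\frac{2633}{9}} = \frac{\sqrt{2633}}{3}$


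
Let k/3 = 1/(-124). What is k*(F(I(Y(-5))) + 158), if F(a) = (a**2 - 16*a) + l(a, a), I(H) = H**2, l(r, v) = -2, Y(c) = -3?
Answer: -9/4 ≈ -2.2500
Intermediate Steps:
F(a) = -2 + a**2 - 16*a (F(a) = (a**2 - 16*a) - 2 = -2 + a**2 - 16*a)
k = -3/124 (k = 3/(-124) = 3*(-1/124) = -3/124 ≈ -0.024194)
k*(F(I(Y(-5))) + 158) = -3*((-2 + ((-3)**2)**2 - 16*(-3)**2) + 158)/124 = -3*((-2 + 9**2 - 16*9) + 158)/124 = -3*((-2 + 81 - 144) + 158)/124 = -3*(-65 + 158)/124 = -3/124*93 = -9/4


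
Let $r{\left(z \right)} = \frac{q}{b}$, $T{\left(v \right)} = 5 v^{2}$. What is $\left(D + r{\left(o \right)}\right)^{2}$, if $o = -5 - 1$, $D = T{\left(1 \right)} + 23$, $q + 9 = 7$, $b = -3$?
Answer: $\frac{7396}{9} \approx 821.78$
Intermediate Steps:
$q = -2$ ($q = -9 + 7 = -2$)
$D = 28$ ($D = 5 \cdot 1^{2} + 23 = 5 \cdot 1 + 23 = 5 + 23 = 28$)
$o = -6$ ($o = -5 - 1 = -6$)
$r{\left(z \right)} = \frac{2}{3}$ ($r{\left(z \right)} = - \frac{2}{-3} = \left(-2\right) \left(- \frac{1}{3}\right) = \frac{2}{3}$)
$\left(D + r{\left(o \right)}\right)^{2} = \left(28 + \frac{2}{3}\right)^{2} = \left(\frac{86}{3}\right)^{2} = \frac{7396}{9}$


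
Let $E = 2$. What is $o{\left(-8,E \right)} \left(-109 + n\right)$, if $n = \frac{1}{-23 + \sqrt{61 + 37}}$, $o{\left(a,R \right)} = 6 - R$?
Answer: $- \frac{188008}{431} - \frac{28 \sqrt{2}}{431} \approx -436.31$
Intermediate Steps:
$n = \frac{1}{-23 + 7 \sqrt{2}}$ ($n = \frac{1}{-23 + \sqrt{98}} = \frac{1}{-23 + 7 \sqrt{2}} \approx -0.076333$)
$o{\left(-8,E \right)} \left(-109 + n\right) = \left(6 - 2\right) \left(-109 - \left(\frac{23}{431} + \frac{7 \sqrt{2}}{431}\right)\right) = \left(6 - 2\right) \left(- \frac{47002}{431} - \frac{7 \sqrt{2}}{431}\right) = 4 \left(- \frac{47002}{431} - \frac{7 \sqrt{2}}{431}\right) = - \frac{188008}{431} - \frac{28 \sqrt{2}}{431}$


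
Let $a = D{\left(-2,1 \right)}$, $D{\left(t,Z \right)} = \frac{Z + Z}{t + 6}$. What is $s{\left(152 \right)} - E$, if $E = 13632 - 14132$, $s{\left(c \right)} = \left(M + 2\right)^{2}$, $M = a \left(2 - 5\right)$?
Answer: $\frac{2001}{4} \approx 500.25$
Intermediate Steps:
$D{\left(t,Z \right)} = \frac{2 Z}{6 + t}$
$a = \frac{1}{2}$ ($a = 2 \cdot 1 \frac{1}{6 - 2} = 2 \cdot 1 \cdot \frac{1}{4} = \frac{1}{2} \approx 0.5$)
$M = - \frac{3}{2}$ ($M = \frac{2 - 5}{2} = \frac{1}{2} \left(-3\right) = - \frac{3}{2} \approx -1.5$)
$s{\left(c \right)} = \frac{1}{4}$ ($s{\left(c \right)} = \left(- \frac{3}{2} + 2\right)^{2} = \left(\frac{1}{2}\right)^{2} = \frac{1}{4}$)
$E = -500$ ($E = 13632 - 14132 = -500$)
$s{\left(152 \right)} - E = \frac{1}{4} - -500 = \frac{1}{4} + 500 = \frac{2001}{4}$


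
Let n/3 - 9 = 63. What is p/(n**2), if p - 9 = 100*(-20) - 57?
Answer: -32/729 ≈ -0.043896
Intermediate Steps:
n = 216 (n = 27 + 3*63 = 27 + 189 = 216)
p = -2048 (p = 9 + (100*(-20) - 57) = 9 + (-2000 - 57) = 9 - 2057 = -2048)
p/(n**2) = -2048/(216**2) = -2048/46656 = -2048*1/46656 = -32/729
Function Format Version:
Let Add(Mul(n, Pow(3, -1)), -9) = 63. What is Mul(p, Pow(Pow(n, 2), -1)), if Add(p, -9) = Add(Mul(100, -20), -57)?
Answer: Rational(-32, 729) ≈ -0.043896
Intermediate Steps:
n = 216 (n = Add(27, Mul(3, 63)) = Add(27, 189) = 216)
p = -2048 (p = Add(9, Add(Mul(100, -20), -57)) = Add(9, Add(-2000, -57)) = Add(9, -2057) = -2048)
Mul(p, Pow(Pow(n, 2), -1)) = Mul(-2048, Pow(Pow(216, 2), -1)) = Mul(-2048, Pow(46656, -1)) = Mul(-2048, Rational(1, 46656)) = Rational(-32, 729)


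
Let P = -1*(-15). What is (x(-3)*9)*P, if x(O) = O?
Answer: -405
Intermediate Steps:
P = 15
(x(-3)*9)*P = -3*9*15 = -27*15 = -405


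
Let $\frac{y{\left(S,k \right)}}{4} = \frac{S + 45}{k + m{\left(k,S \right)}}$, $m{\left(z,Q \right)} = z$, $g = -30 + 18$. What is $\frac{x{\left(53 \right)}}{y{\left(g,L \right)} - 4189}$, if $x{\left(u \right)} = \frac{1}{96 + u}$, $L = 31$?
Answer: $- \frac{31}{19339157} \approx -1.603 \cdot 10^{-6}$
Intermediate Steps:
$g = -12$
$y{\left(S,k \right)} = \frac{2 \left(45 + S\right)}{k}$ ($y{\left(S,k \right)} = 4 \frac{S + 45}{k + k} = 4 \frac{45 + S}{2 k} = \frac{2 \left(45 + S\right)}{k}$)
$\frac{x{\left(53 \right)}}{y{\left(g,L \right)} - 4189} = \frac{1}{\left(96 + 53\right) \left(\frac{2 \left(45 - 12\right)}{31} - 4189\right)} = \frac{1}{149 \left(2 \cdot \frac{1}{31} \cdot 33 - 4189\right)} = \frac{1}{149 \left(\frac{66}{31} - 4189\right)} = \frac{1}{149 \left(- \frac{129793}{31}\right)} = \frac{1}{149} \left(- \frac{31}{129793}\right) = - \frac{31}{19339157}$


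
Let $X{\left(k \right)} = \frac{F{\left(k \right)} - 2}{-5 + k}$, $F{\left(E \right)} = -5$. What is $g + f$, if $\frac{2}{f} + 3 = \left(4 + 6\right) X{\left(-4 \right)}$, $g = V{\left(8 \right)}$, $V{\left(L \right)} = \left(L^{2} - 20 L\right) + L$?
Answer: $- \frac{3766}{43} \approx -87.581$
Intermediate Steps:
$V{\left(L \right)} = L^{2} - 19 L$
$g = -88$ ($g = 8 \left(-19 + 8\right) = 8 \left(-11\right) = -88$)
$X{\left(k \right)} = - \frac{7}{-5 + k}$ ($X{\left(k \right)} = \frac{-5 - 2}{-5 + k} = - \frac{7}{-5 + k}$)
$f = \frac{18}{43}$ ($f = \frac{2}{-3 + \left(4 + 6\right) \left(- \frac{7}{-5 - 4}\right)} = \frac{2}{-3 + 10 \left(- \frac{7}{-9}\right)} = \frac{2}{-3 + 10 \left(\left(-7\right) \left(- \frac{1}{9}\right)\right)} = \frac{2}{-3 + 10 \cdot \frac{7}{9}} = \frac{2}{-3 + \frac{70}{9}} = \frac{2}{\frac{43}{9}} = 2 \cdot \frac{9}{43} = \frac{18}{43} \approx 0.4186$)
$g + f = -88 + \frac{18}{43} = - \frac{3766}{43}$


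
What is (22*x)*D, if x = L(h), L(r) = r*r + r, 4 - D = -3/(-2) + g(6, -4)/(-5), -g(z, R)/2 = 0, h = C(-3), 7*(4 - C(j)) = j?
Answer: 64790/49 ≈ 1322.2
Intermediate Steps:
C(j) = 4 - j/7
h = 31/7 (h = 4 - 1/7*(-3) = 4 + 3/7 = 31/7 ≈ 4.4286)
g(z, R) = 0 (g(z, R) = -2*0 = 0)
D = 5/2 (D = 4 - (-3/(-2) + 0/(-5)) = 4 - (-3*(-1/2) + 0*(-1/5)) = 4 - (3/2 + 0) = 4 - 1*3/2 = 4 - 3/2 = 5/2 ≈ 2.5000)
L(r) = r + r**2 (L(r) = r**2 + r = r + r**2)
x = 1178/49 (x = 31*(1 + 31/7)/7 = (31/7)*(38/7) = 1178/49 ≈ 24.041)
(22*x)*D = (22*(1178/49))*(5/2) = (25916/49)*(5/2) = 64790/49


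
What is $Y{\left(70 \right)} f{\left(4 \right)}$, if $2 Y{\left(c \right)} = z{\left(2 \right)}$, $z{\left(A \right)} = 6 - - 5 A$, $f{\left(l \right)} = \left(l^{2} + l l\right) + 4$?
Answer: $288$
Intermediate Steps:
$f{\left(l \right)} = 4 + 2 l^{2}$ ($f{\left(l \right)} = \left(l^{2} + l^{2}\right) + 4 = 2 l^{2} + 4 = 4 + 2 l^{2}$)
$z{\left(A \right)} = 6 + 5 A$
$Y{\left(c \right)} = 8$ ($Y{\left(c \right)} = \frac{6 + 5 \cdot 2}{2} = \frac{6 + 10}{2} = \frac{1}{2} \cdot 16 = 8$)
$Y{\left(70 \right)} f{\left(4 \right)} = 8 \left(4 + 2 \cdot 4^{2}\right) = 8 \left(4 + 2 \cdot 16\right) = 8 \left(4 + 32\right) = 8 \cdot 36 = 288$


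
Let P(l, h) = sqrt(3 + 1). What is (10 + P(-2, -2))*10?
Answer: 120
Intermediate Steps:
P(l, h) = 2 (P(l, h) = sqrt(4) = 2)
(10 + P(-2, -2))*10 = (10 + 2)*10 = 12*10 = 120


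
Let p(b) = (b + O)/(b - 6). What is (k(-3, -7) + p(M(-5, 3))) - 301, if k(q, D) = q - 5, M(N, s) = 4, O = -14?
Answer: -304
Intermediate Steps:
p(b) = (-14 + b)/(-6 + b) (p(b) = (b - 14)/(b - 6) = (-14 + b)/(-6 + b))
k(q, D) = -5 + q
(k(-3, -7) + p(M(-5, 3))) - 301 = ((-5 - 3) + (-14 + 4)/(-6 + 4)) - 301 = (-8 - 10/(-2)) - 301 = (-8 - ½*(-10)) - 301 = (-8 + 5) - 301 = -3 - 301 = -304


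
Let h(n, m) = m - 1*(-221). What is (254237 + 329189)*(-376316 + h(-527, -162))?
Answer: -219518116482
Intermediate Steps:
h(n, m) = 221 + m (h(n, m) = m + 221 = 221 + m)
(254237 + 329189)*(-376316 + h(-527, -162)) = (254237 + 329189)*(-376316 + (221 - 162)) = 583426*(-376316 + 59) = 583426*(-376257) = -219518116482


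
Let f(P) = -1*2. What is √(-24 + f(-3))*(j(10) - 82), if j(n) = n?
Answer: -72*I*√26 ≈ -367.13*I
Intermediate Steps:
f(P) = -2
√(-24 + f(-3))*(j(10) - 82) = √(-24 - 2)*(10 - 82) = √(-26)*(-72) = (I*√26)*(-72) = -72*I*√26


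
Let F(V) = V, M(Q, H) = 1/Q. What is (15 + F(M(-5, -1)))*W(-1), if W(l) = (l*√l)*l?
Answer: 74*I/5 ≈ 14.8*I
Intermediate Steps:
W(l) = l^(5/2) (W(l) = l^(3/2)*l = l^(5/2))
(15 + F(M(-5, -1)))*W(-1) = (15 + 1/(-5))*(-1)^(5/2) = (15 - ⅕)*I = 74*I/5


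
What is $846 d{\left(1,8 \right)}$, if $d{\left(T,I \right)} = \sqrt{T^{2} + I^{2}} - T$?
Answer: $-846 + 846 \sqrt{65} \approx 5974.7$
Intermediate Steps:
$d{\left(T,I \right)} = \sqrt{I^{2} + T^{2}} - T$
$846 d{\left(1,8 \right)} = 846 \left(\sqrt{8^{2} + 1^{2}} - 1\right) = 846 \left(\sqrt{64 + 1} - 1\right) = 846 \left(\sqrt{65} - 1\right) = 846 \left(-1 + \sqrt{65}\right) = -846 + 846 \sqrt{65}$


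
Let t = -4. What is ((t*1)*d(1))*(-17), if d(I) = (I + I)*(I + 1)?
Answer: 272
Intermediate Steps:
d(I) = 2*I*(1 + I) (d(I) = (2*I)*(1 + I) = 2*I*(1 + I))
((t*1)*d(1))*(-17) = ((-4*1)*(2*1*(1 + 1)))*(-17) = -8*2*(-17) = -4*4*(-17) = -16*(-17) = 272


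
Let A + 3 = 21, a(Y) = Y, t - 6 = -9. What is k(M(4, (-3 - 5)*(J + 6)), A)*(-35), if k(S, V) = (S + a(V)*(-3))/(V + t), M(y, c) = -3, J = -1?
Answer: 133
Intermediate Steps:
t = -3 (t = 6 - 9 = -3)
A = 18 (A = -3 + 21 = 18)
k(S, V) = (S - 3*V)/(-3 + V) (k(S, V) = (S + V*(-3))/(V - 3) = (S - 3*V)/(-3 + V))
k(M(4, (-3 - 5)*(J + 6)), A)*(-35) = ((-3 - 3*18)/(-3 + 18))*(-35) = ((-3 - 54)/15)*(-35) = ((1/15)*(-57))*(-35) = -19/5*(-35) = 133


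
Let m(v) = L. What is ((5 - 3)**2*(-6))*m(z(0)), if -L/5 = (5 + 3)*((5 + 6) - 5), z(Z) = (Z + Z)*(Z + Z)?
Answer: 5760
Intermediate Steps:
z(Z) = 4*Z**2 (z(Z) = (2*Z)*(2*Z) = 4*Z**2)
L = -240 (L = -5*(5 + 3)*((5 + 6) - 5) = -40*(11 - 5) = -40*6 = -5*48 = -240)
m(v) = -240
((5 - 3)**2*(-6))*m(z(0)) = ((5 - 3)**2*(-6))*(-240) = (2**2*(-6))*(-240) = (4*(-6))*(-240) = -24*(-240) = 5760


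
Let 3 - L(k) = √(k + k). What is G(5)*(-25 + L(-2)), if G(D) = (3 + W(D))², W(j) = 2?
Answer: -550 - 50*I ≈ -550.0 - 50.0*I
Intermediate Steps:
L(k) = 3 - √2*√k (L(k) = 3 - √(k + k) = 3 - √(2*k) = 3 - √2*√k)
G(D) = 25 (G(D) = (3 + 2)² = 5² = 25)
G(5)*(-25 + L(-2)) = 25*(-25 + (3 - √2*√(-2))) = 25*(-25 + (3 - √2*I*√2)) = 25*(-25 + (3 - 2*I)) = 25*(-22 - 2*I) = -550 - 50*I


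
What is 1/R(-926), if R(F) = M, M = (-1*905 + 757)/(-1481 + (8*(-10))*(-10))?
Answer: 681/148 ≈ 4.6013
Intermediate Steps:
M = 148/681 (M = (-905 + 757)/(-1481 - 80*(-10)) = -148/(-1481 + 800) = -148/(-681) = -148*(-1/681) = 148/681 ≈ 0.21733)
R(F) = 148/681
1/R(-926) = 1/(148/681) = 681/148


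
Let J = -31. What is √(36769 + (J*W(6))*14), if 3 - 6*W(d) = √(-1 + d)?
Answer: √(328968 + 651*√5)/3 ≈ 191.61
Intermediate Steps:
W(d) = ½ - √(-1 + d)/6
√(36769 + (J*W(6))*14) = √(36769 - 31*(½ - √(-1 + 6)/6)*14) = √(36769 - 31*(½ - √5/6)*14) = √(36769 + (-31/2 + 31*√5/6)*14) = √(36769 + (-217 + 217*√5/3)) = √(36552 + 217*√5/3)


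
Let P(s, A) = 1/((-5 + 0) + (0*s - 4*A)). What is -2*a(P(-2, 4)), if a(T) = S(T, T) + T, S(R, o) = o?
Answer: 4/21 ≈ 0.19048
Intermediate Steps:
P(s, A) = 1/(-5 - 4*A) (P(s, A) = 1/(-5 + (0 - 4*A)) = 1/(-5 - 4*A))
a(T) = 2*T (a(T) = T + T = 2*T)
-2*a(P(-2, 4)) = -4*(-1/(5 + 4*4)) = -4*(-1/(5 + 16)) = -4*(-1/21) = -4*(-1*1/21) = -4*(-1)/21 = -2*(-2/21) = 4/21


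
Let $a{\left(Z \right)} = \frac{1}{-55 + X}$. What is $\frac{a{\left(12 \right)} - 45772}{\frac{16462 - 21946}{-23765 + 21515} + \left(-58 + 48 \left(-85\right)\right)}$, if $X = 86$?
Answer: $\frac{532099125}{48075916} \approx 11.068$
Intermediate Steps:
$a{\left(Z \right)} = \frac{1}{31}$ ($a{\left(Z \right)} = \frac{1}{-55 + 86} = \frac{1}{31}$)
$\frac{a{\left(12 \right)} - 45772}{\frac{16462 - 21946}{-23765 + 21515} + \left(-58 + 48 \left(-85\right)\right)} = \frac{\frac{1}{31} - 45772}{\frac{16462 - 21946}{-23765 + 21515} + \left(-58 + 48 \left(-85\right)\right)} = - \frac{1418931}{31 \left(- \frac{5484}{-2250} - 4138\right)} = - \frac{1418931}{31 \left(\left(-5484\right) \left(- \frac{1}{2250}\right) - 4138\right)} = - \frac{1418931}{31 \left(\frac{914}{375} - 4138\right)} = - \frac{1418931}{31 \left(- \frac{1550836}{375}\right)} = \left(- \frac{1418931}{31}\right) \left(- \frac{375}{1550836}\right) = \frac{532099125}{48075916}$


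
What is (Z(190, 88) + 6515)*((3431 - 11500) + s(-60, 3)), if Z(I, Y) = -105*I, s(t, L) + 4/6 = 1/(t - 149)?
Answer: 67976854540/627 ≈ 1.0842e+8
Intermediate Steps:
s(t, L) = -2/3 + 1/(-149 + t) (s(t, L) = -2/3 + 1/(t - 149) = -2/3 + 1/(-149 + t))
(Z(190, 88) + 6515)*((3431 - 11500) + s(-60, 3)) = (-105*190 + 6515)*((3431 - 11500) + (301 - 2*(-60))/(3*(-149 - 60))) = (-19950 + 6515)*(-8069 + (1/3)*(301 + 120)/(-209)) = -13435*(-8069 + (1/3)*(-1/209)*421) = -13435*(-8069 - 421/627) = -13435*(-5059684/627) = 67976854540/627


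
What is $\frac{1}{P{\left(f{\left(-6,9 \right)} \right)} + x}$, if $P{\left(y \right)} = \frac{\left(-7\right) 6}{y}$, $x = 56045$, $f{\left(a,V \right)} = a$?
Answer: $\frac{1}{56052} \approx 1.7841 \cdot 10^{-5}$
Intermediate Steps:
$P{\left(y \right)} = - \frac{42}{y}$
$\frac{1}{P{\left(f{\left(-6,9 \right)} \right)} + x} = \frac{1}{- \frac{42}{-6} + 56045} = \frac{1}{\left(-42\right) \left(- \frac{1}{6}\right) + 56045} = \frac{1}{7 + 56045} = \frac{1}{56052}$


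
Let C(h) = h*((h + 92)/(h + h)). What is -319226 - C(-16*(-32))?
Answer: -319528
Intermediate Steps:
C(h) = 46 + h/2 (C(h) = h*((92 + h)/((2*h))) = h*((92 + h)*(1/(2*h))) = h*((92 + h)/(2*h)) = 46 + h/2)
-319226 - C(-16*(-32)) = -319226 - (46 + (-16*(-32))/2) = -319226 - (46 + (½)*512) = -319226 - (46 + 256) = -319226 - 1*302 = -319226 - 302 = -319528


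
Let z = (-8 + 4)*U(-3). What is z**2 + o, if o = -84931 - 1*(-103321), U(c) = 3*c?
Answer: 19686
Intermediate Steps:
o = 18390 (o = -84931 + 103321 = 18390)
z = 36 (z = (-8 + 4)*(3*(-3)) = -4*(-9) = 36)
z**2 + o = 36**2 + 18390 = 1296 + 18390 = 19686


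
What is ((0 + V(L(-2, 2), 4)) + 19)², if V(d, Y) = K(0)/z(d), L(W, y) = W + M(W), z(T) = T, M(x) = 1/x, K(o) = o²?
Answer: 361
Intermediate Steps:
M(x) = 1/x
L(W, y) = W + 1/W
V(d, Y) = 0 (V(d, Y) = 0²/d = 0/d = 0)
((0 + V(L(-2, 2), 4)) + 19)² = ((0 + 0) + 19)² = (0 + 19)² = 19² = 361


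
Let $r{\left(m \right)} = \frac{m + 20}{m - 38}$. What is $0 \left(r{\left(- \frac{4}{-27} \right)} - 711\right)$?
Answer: $0$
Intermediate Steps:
$r{\left(m \right)} = \frac{20 + m}{-38 + m}$
$0 \left(r{\left(- \frac{4}{-27} \right)} - 711\right) = 0 \left(\frac{20 - \frac{4}{-27}}{-38 - \frac{4}{-27}} - 711\right) = 0 \left(\frac{20 - - \frac{4}{27}}{-38 - - \frac{4}{27}} - 711\right) = 0 \left(\frac{20 + \frac{4}{27}}{-38 + \frac{4}{27}} - 711\right) = 0 \left(\frac{1}{- \frac{1022}{27}} \cdot \frac{544}{27} - 711\right) = 0 \left(\left(- \frac{27}{1022}\right) \frac{544}{27} - 711\right) = 0 \left(- \frac{272}{511} - 711\right) = 0 \left(- \frac{363593}{511}\right) = 0$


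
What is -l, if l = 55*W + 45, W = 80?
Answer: -4445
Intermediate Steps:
l = 4445 (l = 55*80 + 45 = 4400 + 45 = 4445)
-l = -1*4445 = -4445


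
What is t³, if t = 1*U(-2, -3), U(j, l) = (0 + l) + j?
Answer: -125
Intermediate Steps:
U(j, l) = j + l (U(j, l) = l + j = j + l)
t = -5 (t = 1*(-2 - 3) = 1*(-5) = -5)
t³ = (-5)³ = -125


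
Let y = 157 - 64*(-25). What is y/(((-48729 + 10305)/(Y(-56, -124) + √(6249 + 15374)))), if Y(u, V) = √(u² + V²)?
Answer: -1757*√1157/9606 - 1757*√21623/38424 ≈ -12.945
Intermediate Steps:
Y(u, V) = √(V² + u²)
y = 1757 (y = 157 + 1600 = 1757)
y/(((-48729 + 10305)/(Y(-56, -124) + √(6249 + 15374)))) = 1757/(((-48729 + 10305)/(√((-124)² + (-56)²) + √(6249 + 15374)))) = 1757/((-38424/(√(15376 + 3136) + √21623))) = 1757/((-38424/(√18512 + √21623))) = 1757/((-38424/(4*√1157 + √21623))) = 1757/((-38424/(√21623 + 4*√1157))) = 1757*(-√1157/9606 - √21623/38424) = -1757*√1157/9606 - 1757*√21623/38424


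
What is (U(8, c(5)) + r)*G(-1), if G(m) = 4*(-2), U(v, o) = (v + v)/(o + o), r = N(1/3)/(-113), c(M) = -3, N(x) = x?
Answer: 7240/339 ≈ 21.357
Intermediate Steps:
r = -1/339 (r = 1/(3*(-113)) = (⅓)*(-1/113) = -1/339 ≈ -0.0029499)
U(v, o) = v/o (U(v, o) = (2*v)/((2*o)) = (2*v)*(1/(2*o)) = v/o)
G(m) = -8
(U(8, c(5)) + r)*G(-1) = (8/(-3) - 1/339)*(-8) = (8*(-⅓) - 1/339)*(-8) = (-8/3 - 1/339)*(-8) = -905/339*(-8) = 7240/339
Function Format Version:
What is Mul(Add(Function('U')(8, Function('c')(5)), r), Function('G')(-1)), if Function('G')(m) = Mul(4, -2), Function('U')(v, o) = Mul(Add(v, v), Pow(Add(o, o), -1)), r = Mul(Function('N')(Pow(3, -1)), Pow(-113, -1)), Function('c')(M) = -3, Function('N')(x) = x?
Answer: Rational(7240, 339) ≈ 21.357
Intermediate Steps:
r = Rational(-1, 339) (r = Mul(Pow(3, -1), Pow(-113, -1)) = Mul(Rational(1, 3), Rational(-1, 113)) = Rational(-1, 339) ≈ -0.0029499)
Function('U')(v, o) = Mul(v, Pow(o, -1)) (Function('U')(v, o) = Mul(Mul(2, v), Pow(Mul(2, o), -1)) = Mul(Mul(2, v), Mul(Rational(1, 2), Pow(o, -1))) = Mul(v, Pow(o, -1)))
Function('G')(m) = -8
Mul(Add(Function('U')(8, Function('c')(5)), r), Function('G')(-1)) = Mul(Add(Mul(8, Pow(-3, -1)), Rational(-1, 339)), -8) = Mul(Add(Mul(8, Rational(-1, 3)), Rational(-1, 339)), -8) = Mul(Add(Rational(-8, 3), Rational(-1, 339)), -8) = Mul(Rational(-905, 339), -8) = Rational(7240, 339)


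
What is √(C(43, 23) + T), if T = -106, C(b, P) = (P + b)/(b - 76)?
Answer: 6*I*√3 ≈ 10.392*I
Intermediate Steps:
C(b, P) = (P + b)/(-76 + b)
√(C(43, 23) + T) = √((23 + 43)/(-76 + 43) - 106) = √(66/(-33) - 106) = √(-1/33*66 - 106) = √(-2 - 106) = √(-108) = 6*I*√3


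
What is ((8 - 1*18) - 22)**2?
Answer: 1024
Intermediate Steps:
((8 - 1*18) - 22)**2 = ((8 - 18) - 22)**2 = (-10 - 22)**2 = (-32)**2 = 1024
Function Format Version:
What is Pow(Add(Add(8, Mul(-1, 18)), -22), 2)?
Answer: 1024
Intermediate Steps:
Pow(Add(Add(8, Mul(-1, 18)), -22), 2) = Pow(Add(Add(8, -18), -22), 2) = Pow(Add(-10, -22), 2) = Pow(-32, 2) = 1024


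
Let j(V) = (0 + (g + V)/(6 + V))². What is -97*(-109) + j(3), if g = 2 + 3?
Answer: 856477/81 ≈ 10574.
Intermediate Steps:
g = 5
j(V) = (5 + V)²/(6 + V)² (j(V) = (0 + (5 + V)/(6 + V))² = ((5 + V)/(6 + V))² = (5 + V)²/(6 + V)²)
-97*(-109) + j(3) = -97*(-109) + (5 + 3)²/(6 + 3)² = 10573 + 8²/9² = 10573 + 64*(1/81) = 10573 + 64/81 = 856477/81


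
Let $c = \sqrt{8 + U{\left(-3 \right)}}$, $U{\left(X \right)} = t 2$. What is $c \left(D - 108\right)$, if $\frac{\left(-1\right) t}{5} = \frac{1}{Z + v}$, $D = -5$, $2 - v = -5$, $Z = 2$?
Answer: $- \frac{113 \sqrt{62}}{3} \approx -296.59$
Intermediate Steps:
$v = 7$ ($v = 2 - -5 = 2 + 5 = 7$)
$t = - \frac{5}{9}$ ($t = - \frac{5}{2 + 7} = - \frac{5}{9} \approx -0.55556$)
$U{\left(X \right)} = - \frac{10}{9}$ ($U{\left(X \right)} = \left(- \frac{5}{9}\right) 2 = - \frac{10}{9}$)
$c = \frac{\sqrt{62}}{3}$ ($c = \sqrt{8 - \frac{10}{9}} = \sqrt{\frac{62}{9}} = \frac{\sqrt{62}}{3} \approx 2.6247$)
$c \left(D - 108\right) = \frac{\sqrt{62}}{3} \left(-5 - 108\right) = \frac{\sqrt{62}}{3} \left(-113\right) = - \frac{113 \sqrt{62}}{3}$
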